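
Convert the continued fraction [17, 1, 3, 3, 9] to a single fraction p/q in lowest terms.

Using pₖ = aₖpₖ₋₁ + pₖ₋₂ and qₖ = aₖqₖ₋₁ + qₖ₋₂:
  k=0: a=17, p=17, q=1
  k=1: a=1, p=18, q=1
  k=2: a=3, p=71, q=4
  k=3: a=3, p=231, q=13
  k=4: a=9, p=2150, q=121

2150/121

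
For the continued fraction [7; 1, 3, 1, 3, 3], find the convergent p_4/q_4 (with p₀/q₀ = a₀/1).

148/19

Using pₖ = aₖpₖ₋₁ + pₖ₋₂, qₖ = aₖqₖ₋₁ + qₖ₋₂ (with p₋₁=1, p₋₂=0, q₋₁=0, q₋₂=1):
  k=0: a=7, p=7, q=1
  k=1: a=1, p=8, q=1
  k=2: a=3, p=31, q=4
  k=3: a=1, p=39, q=5
  k=4: a=3, p=148, q=19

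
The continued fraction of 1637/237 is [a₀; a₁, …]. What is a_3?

1637 = 6·237 + 215   →  a_0 = 6
237 = 1·215 + 22   →  a_1 = 1
215 = 9·22 + 17   →  a_2 = 9
22 = 1·17 + 5   →  a_3 = 1

1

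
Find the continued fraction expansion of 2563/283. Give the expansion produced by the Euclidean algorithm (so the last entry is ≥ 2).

2563 = 9*283 + 16
283 = 17*16 + 11
16 = 1*11 + 5
11 = 2*5 + 1
5 = 5*1 + 0  (stop)
So 2563/283 = [9; 17, 1, 2, 5].

[9; 17, 1, 2, 5]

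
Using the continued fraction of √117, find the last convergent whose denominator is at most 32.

√117 = [10; 1, 4, 2, 4, 1, 20, …] (period length 6).
Convergents:
  p_0/q_0 = 10/1
  p_1/q_1 = 11/1
  p_2/q_2 = 54/5
  p_3/q_3 = 119/11
  p_4/q_4 = 530/49
q_3 = 11 ≤ 32 < 49 = q_4, so the answer is 119/11.

119/11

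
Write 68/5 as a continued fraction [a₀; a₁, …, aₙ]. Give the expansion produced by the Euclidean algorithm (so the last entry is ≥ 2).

68 = 13·5 + 3
5 = 1·3 + 2
3 = 1·2 + 1
2 = 2·1 + 0  (stop)
So 68/5 = [13; 1, 1, 2].

[13; 1, 1, 2]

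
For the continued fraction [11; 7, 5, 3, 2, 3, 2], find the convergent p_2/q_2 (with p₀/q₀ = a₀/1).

401/36

Using pₖ = aₖpₖ₋₁ + pₖ₋₂, qₖ = aₖqₖ₋₁ + qₖ₋₂ (with p₋₁=1, p₋₂=0, q₋₁=0, q₋₂=1):
  k=0: a=11, p=11, q=1
  k=1: a=7, p=78, q=7
  k=2: a=5, p=401, q=36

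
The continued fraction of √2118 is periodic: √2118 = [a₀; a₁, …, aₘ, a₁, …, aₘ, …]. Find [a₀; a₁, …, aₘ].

a₀ = ⌊√2118⌋ = 46.
With m₀=0, d₀=1 and mₖ₊₁ = dₖaₖ − mₖ, dₖ₊₁ = (n − mₖ₊₁²)/dₖ, aₖ₊₁ = ⌊(a₀+mₖ₊₁)/dₖ₊₁⌋:
  k=1: m=46, d=2, a=46
  k=2: m=46, d=1, a=92
d=1 and a=2a₀=92 at k=2, so the next step gives (m, d) = (46, 2) again — its k=1 value — and the period has length 2.

[46; 46, 92]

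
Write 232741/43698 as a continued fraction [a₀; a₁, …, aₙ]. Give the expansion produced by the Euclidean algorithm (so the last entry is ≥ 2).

232741 = 5×43698 + 14251
43698 = 3×14251 + 945
14251 = 15×945 + 76
945 = 12×76 + 33
76 = 2×33 + 10
33 = 3×10 + 3
10 = 3×3 + 1
3 = 3×1 + 0  (stop)
So 232741/43698 = [5; 3, 15, 12, 2, 3, 3, 3].

[5; 3, 15, 12, 2, 3, 3, 3]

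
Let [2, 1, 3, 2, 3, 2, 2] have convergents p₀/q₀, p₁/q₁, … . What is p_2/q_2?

11/4

Using pₖ = aₖpₖ₋₁ + pₖ₋₂, qₖ = aₖqₖ₋₁ + qₖ₋₂ (with p₋₁=1, p₋₂=0, q₋₁=0, q₋₂=1):
  k=0: a=2, p=2, q=1
  k=1: a=1, p=3, q=1
  k=2: a=3, p=11, q=4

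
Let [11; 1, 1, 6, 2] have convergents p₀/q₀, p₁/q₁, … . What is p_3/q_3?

150/13

Using pₖ = aₖpₖ₋₁ + pₖ₋₂, qₖ = aₖqₖ₋₁ + qₖ₋₂ (with p₋₁=1, p₋₂=0, q₋₁=0, q₋₂=1):
  k=0: a=11, p=11, q=1
  k=1: a=1, p=12, q=1
  k=2: a=1, p=23, q=2
  k=3: a=6, p=150, q=13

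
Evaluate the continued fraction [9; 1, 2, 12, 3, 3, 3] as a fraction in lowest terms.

12104/1251

Fold from the inside: start with 3/1.
  3 + 1/3 = 10/3
  3 + 3/10 = 33/10
  12 + 10/33 = 406/33
  2 + 33/406 = 845/406
  1 + 406/845 = 1251/845
  9 + 845/1251 = 12104/1251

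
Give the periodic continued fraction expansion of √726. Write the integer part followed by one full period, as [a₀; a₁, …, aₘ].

[26; 1, 16, 1, 52]

a₀ = ⌊√726⌋ = 26.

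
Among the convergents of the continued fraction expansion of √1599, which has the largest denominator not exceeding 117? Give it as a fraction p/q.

3199/80

√1599 = [39; 1, 78, …] (period length 2).
Convergents:
  p_0/q_0 = 39/1
  p_1/q_1 = 40/1
  p_2/q_2 = 3159/79
  p_3/q_3 = 3199/80
  p_4/q_4 = 252681/6319
q_3 = 80 ≤ 117 < 6319 = q_4, so the answer is 3199/80.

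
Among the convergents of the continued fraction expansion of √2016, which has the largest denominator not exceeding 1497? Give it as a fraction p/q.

40365/899

√2016 = [44; 1, 8, 1, 88, …] (period length 4).
Convergents:
  p_0/q_0 = 44/1
  p_1/q_1 = 45/1
  p_2/q_2 = 404/9
  p_3/q_3 = 449/10
  p_4/q_4 = 39916/889
  p_5/q_5 = 40365/899
  p_6/q_6 = 362836/8081
q_5 = 899 ≤ 1497 < 8081 = q_6, so the answer is 40365/899.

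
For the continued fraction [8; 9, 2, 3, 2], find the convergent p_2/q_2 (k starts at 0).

Using pₖ = aₖpₖ₋₁ + pₖ₋₂, qₖ = aₖqₖ₋₁ + qₖ₋₂ (with p₋₁=1, p₋₂=0, q₋₁=0, q₋₂=1):
  k=0: a=8, p=8, q=1
  k=1: a=9, p=73, q=9
  k=2: a=2, p=154, q=19

154/19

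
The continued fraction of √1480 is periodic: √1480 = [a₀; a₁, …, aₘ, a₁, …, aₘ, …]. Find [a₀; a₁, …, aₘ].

[38; 2, 8, 19, 8, 2, 76]

a₀ = ⌊√1480⌋ = 38.
With m₀=0, d₀=1 and mₖ₊₁ = dₖaₖ − mₖ, dₖ₊₁ = (n − mₖ₊₁²)/dₖ, aₖ₊₁ = ⌊(a₀+mₖ₊₁)/dₖ₊₁⌋:
  k=1: m=38, d=36, a=2
  k=2: m=34, d=9, a=8
  k=3: m=38, d=4, a=19
  k=4: m=38, d=9, a=8
  k=5: m=34, d=36, a=2
  k=6: m=38, d=1, a=76
d=1 and a=2a₀=76 at k=6, so the next step gives (m, d) = (38, 36) again — its k=1 value — and the period has length 6.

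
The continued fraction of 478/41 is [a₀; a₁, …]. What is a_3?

1

478 = 11·41 + 27   →  a_0 = 11
41 = 1·27 + 14   →  a_1 = 1
27 = 1·14 + 13   →  a_2 = 1
14 = 1·13 + 1   →  a_3 = 1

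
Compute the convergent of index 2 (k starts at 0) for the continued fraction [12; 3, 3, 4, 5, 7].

Using pₖ = aₖpₖ₋₁ + pₖ₋₂, qₖ = aₖqₖ₋₁ + qₖ₋₂ (with p₋₁=1, p₋₂=0, q₋₁=0, q₋₂=1):
  k=0: a=12, p=12, q=1
  k=1: a=3, p=37, q=3
  k=2: a=3, p=123, q=10

123/10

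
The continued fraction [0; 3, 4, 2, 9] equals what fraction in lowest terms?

85/274

Fold from the inside: start with 9/1.
  2 + 1/9 = 19/9
  4 + 9/19 = 85/19
  3 + 19/85 = 274/85
  0 + 85/274 = 85/274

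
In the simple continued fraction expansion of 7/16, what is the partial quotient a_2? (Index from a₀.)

7 = 0·16 + 7   →  a_0 = 0
16 = 2·7 + 2   →  a_1 = 2
7 = 3·2 + 1   →  a_2 = 3

3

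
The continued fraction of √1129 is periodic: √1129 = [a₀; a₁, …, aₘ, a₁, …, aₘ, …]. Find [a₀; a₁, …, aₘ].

[33; 1, 1, 1, 1, 66]

a₀ = ⌊√1129⌋ = 33.
With m₀=0, d₀=1 and mₖ₊₁ = dₖaₖ − mₖ, dₖ₊₁ = (n − mₖ₊₁²)/dₖ, aₖ₊₁ = ⌊(a₀+mₖ₊₁)/dₖ₊₁⌋:
  k=1: m=33, d=40, a=1
  k=2: m=7, d=27, a=1
  k=3: m=20, d=27, a=1
  k=4: m=7, d=40, a=1
  k=5: m=33, d=1, a=66
d=1 and a=2a₀=66 at k=5, so the next step gives (m, d) = (33, 40) again — its k=1 value — and the period has length 5.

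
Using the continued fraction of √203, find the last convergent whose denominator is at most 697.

6497/456

√203 = [14; 4, 28, …] (period length 2).
Convergents:
  p_0/q_0 = 14/1
  p_1/q_1 = 57/4
  p_2/q_2 = 1610/113
  p_3/q_3 = 6497/456
  p_4/q_4 = 183526/12881
q_3 = 456 ≤ 697 < 12881 = q_4, so the answer is 6497/456.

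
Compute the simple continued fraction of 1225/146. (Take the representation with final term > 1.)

[8; 2, 1, 1, 3, 1, 1, 3]

1225 = 8*146 + 57
146 = 2*57 + 32
57 = 1*32 + 25
32 = 1*25 + 7
25 = 3*7 + 4
7 = 1*4 + 3
4 = 1*3 + 1
3 = 3*1 + 0  (stop)
So 1225/146 = [8; 2, 1, 1, 3, 1, 1, 3].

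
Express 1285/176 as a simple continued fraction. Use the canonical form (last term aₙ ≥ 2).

1285 = 7×176 + 53
176 = 3×53 + 17
53 = 3×17 + 2
17 = 8×2 + 1
2 = 2×1 + 0  (stop)
So 1285/176 = [7; 3, 3, 8, 2].

[7; 3, 3, 8, 2]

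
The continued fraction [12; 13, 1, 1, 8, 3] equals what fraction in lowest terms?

8657/717

Fold from the inside: start with 3/1.
  8 + 1/3 = 25/3
  1 + 3/25 = 28/25
  1 + 25/28 = 53/28
  13 + 28/53 = 717/53
  12 + 53/717 = 8657/717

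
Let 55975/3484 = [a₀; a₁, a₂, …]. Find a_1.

55975 = 16·3484 + 231   →  a_0 = 16
3484 = 15·231 + 19   →  a_1 = 15

15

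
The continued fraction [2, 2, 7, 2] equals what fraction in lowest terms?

79/32

Using pₖ = aₖpₖ₋₁ + pₖ₋₂ and qₖ = aₖqₖ₋₁ + qₖ₋₂:
  k=0: a=2, p=2, q=1
  k=1: a=2, p=5, q=2
  k=2: a=7, p=37, q=15
  k=3: a=2, p=79, q=32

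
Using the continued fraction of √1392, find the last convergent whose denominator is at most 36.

√1392 = [37; 3, 4, 3, 74, …] (period length 4).
Convergents:
  p_0/q_0 = 37/1
  p_1/q_1 = 112/3
  p_2/q_2 = 485/13
  p_3/q_3 = 1567/42
q_2 = 13 ≤ 36 < 42 = q_3, so the answer is 485/13.

485/13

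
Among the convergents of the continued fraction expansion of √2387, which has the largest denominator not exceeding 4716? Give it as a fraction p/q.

200460/4103

√2387 = [48; 1, 5, 1, 96, …] (period length 4).
Convergents:
  p_0/q_0 = 48/1
  p_1/q_1 = 49/1
  p_2/q_2 = 293/6
  p_3/q_3 = 342/7
  p_4/q_4 = 33125/678
  p_5/q_5 = 33467/685
  p_6/q_6 = 200460/4103
  p_7/q_7 = 233927/4788
q_6 = 4103 ≤ 4716 < 4788 = q_7, so the answer is 200460/4103.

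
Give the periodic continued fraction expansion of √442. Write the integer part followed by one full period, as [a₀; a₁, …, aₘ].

a₀ = ⌊√442⌋ = 21.

[21; 42]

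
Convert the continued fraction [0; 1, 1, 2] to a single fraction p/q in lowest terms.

Fold from the inside: start with 2/1.
  1 + 1/2 = 3/2
  1 + 2/3 = 5/3
  0 + 3/5 = 3/5

3/5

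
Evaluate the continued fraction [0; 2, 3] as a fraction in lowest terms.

3/7

Using pₖ = aₖpₖ₋₁ + pₖ₋₂ and qₖ = aₖqₖ₋₁ + qₖ₋₂:
  k=0: a=0, p=0, q=1
  k=1: a=2, p=1, q=2
  k=2: a=3, p=3, q=7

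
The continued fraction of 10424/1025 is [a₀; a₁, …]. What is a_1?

10424 = 10·1025 + 174   →  a_0 = 10
1025 = 5·174 + 155   →  a_1 = 5

5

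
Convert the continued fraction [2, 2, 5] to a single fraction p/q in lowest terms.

27/11

Using pₖ = aₖpₖ₋₁ + pₖ₋₂ and qₖ = aₖqₖ₋₁ + qₖ₋₂:
  k=0: a=2, p=2, q=1
  k=1: a=2, p=5, q=2
  k=2: a=5, p=27, q=11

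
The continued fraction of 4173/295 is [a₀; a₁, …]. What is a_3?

6

4173 = 14·295 + 43   →  a_0 = 14
295 = 6·43 + 37   →  a_1 = 6
43 = 1·37 + 6   →  a_2 = 1
37 = 6·6 + 1   →  a_3 = 6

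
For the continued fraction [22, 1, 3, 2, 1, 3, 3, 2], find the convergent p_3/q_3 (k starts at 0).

Using pₖ = aₖpₖ₋₁ + pₖ₋₂, qₖ = aₖqₖ₋₁ + qₖ₋₂ (with p₋₁=1, p₋₂=0, q₋₁=0, q₋₂=1):
  k=0: a=22, p=22, q=1
  k=1: a=1, p=23, q=1
  k=2: a=3, p=91, q=4
  k=3: a=2, p=205, q=9

205/9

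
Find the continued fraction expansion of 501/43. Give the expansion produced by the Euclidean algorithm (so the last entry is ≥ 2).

[11; 1, 1, 1, 6, 2]

501 = 11×43 + 28
43 = 1×28 + 15
28 = 1×15 + 13
15 = 1×13 + 2
13 = 6×2 + 1
2 = 2×1 + 0  (stop)
So 501/43 = [11; 1, 1, 1, 6, 2].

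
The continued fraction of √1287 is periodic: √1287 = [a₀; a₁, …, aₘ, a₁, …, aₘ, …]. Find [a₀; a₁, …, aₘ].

[35; 1, 6, 1, 70]

a₀ = ⌊√1287⌋ = 35.
With m₀=0, d₀=1 and mₖ₊₁ = dₖaₖ − mₖ, dₖ₊₁ = (n − mₖ₊₁²)/dₖ, aₖ₊₁ = ⌊(a₀+mₖ₊₁)/dₖ₊₁⌋:
  k=1: m=35, d=62, a=1
  k=2: m=27, d=9, a=6
  k=3: m=27, d=62, a=1
  k=4: m=35, d=1, a=70
d=1 and a=2a₀=70 at k=4, so the next step gives (m, d) = (35, 62) again — its k=1 value — and the period has length 4.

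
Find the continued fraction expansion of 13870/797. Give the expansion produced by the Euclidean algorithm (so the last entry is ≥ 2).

[17; 2, 2, 14, 11]

13870 = 17*797 + 321
797 = 2*321 + 155
321 = 2*155 + 11
155 = 14*11 + 1
11 = 11*1 + 0  (stop)
So 13870/797 = [17; 2, 2, 14, 11].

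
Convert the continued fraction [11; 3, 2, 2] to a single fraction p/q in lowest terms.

Fold from the inside: start with 2/1.
  2 + 1/2 = 5/2
  3 + 2/5 = 17/5
  11 + 5/17 = 192/17

192/17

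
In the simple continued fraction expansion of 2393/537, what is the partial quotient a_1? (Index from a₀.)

2

2393 = 4·537 + 245   →  a_0 = 4
537 = 2·245 + 47   →  a_1 = 2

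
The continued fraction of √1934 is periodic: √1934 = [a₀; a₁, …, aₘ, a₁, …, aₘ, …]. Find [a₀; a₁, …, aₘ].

a₀ = ⌊√1934⌋ = 43.
With m₀=0, d₀=1 and mₖ₊₁ = dₖaₖ − mₖ, dₖ₊₁ = (n − mₖ₊₁²)/dₖ, aₖ₊₁ = ⌊(a₀+mₖ₊₁)/dₖ₊₁⌋:
  k=1: m=43, d=85, a=1
  k=2: m=42, d=2, a=42
  k=3: m=42, d=85, a=1
  k=4: m=43, d=1, a=86
d=1 and a=2a₀=86 at k=4, so the next step gives (m, d) = (43, 85) again — its k=1 value — and the period has length 4.

[43; 1, 42, 1, 86]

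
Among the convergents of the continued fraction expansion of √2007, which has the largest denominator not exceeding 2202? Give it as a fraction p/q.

√2007 = [44; 1, 3, 1, 88, …] (period length 4).
Convergents:
  p_0/q_0 = 44/1
  p_1/q_1 = 45/1
  p_2/q_2 = 179/4
  p_3/q_3 = 224/5
  p_4/q_4 = 19891/444
  p_5/q_5 = 20115/449
  p_6/q_6 = 80236/1791
  p_7/q_7 = 100351/2240
q_6 = 1791 ≤ 2202 < 2240 = q_7, so the answer is 80236/1791.

80236/1791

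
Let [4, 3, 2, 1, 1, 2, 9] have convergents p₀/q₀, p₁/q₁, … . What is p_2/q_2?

30/7

Using pₖ = aₖpₖ₋₁ + pₖ₋₂, qₖ = aₖqₖ₋₁ + qₖ₋₂ (with p₋₁=1, p₋₂=0, q₋₁=0, q₋₂=1):
  k=0: a=4, p=4, q=1
  k=1: a=3, p=13, q=3
  k=2: a=2, p=30, q=7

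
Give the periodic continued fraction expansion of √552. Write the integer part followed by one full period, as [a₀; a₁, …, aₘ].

a₀ = ⌊√552⌋ = 23.
With m₀=0, d₀=1 and mₖ₊₁ = dₖaₖ − mₖ, dₖ₊₁ = (n − mₖ₊₁²)/dₖ, aₖ₊₁ = ⌊(a₀+mₖ₊₁)/dₖ₊₁⌋:
  k=1: m=23, d=23, a=2
  k=2: m=23, d=1, a=46
d=1 and a=2a₀=46 at k=2, so the next step gives (m, d) = (23, 23) again — its k=1 value — and the period has length 2.

[23; 2, 46]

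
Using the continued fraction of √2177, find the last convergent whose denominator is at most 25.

√2177 = [46; 1, 1, 1, 12, 1, 1, 1, 92, …] (period length 8).
Convergents:
  p_0/q_0 = 46/1
  p_1/q_1 = 47/1
  p_2/q_2 = 93/2
  p_3/q_3 = 140/3
  p_4/q_4 = 1773/38
q_3 = 3 ≤ 25 < 38 = q_4, so the answer is 140/3.

140/3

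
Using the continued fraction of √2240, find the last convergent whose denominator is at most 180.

3313/70

√2240 = [47; 3, 23, 3, 94, …] (period length 4).
Convergents:
  p_0/q_0 = 47/1
  p_1/q_1 = 142/3
  p_2/q_2 = 3313/70
  p_3/q_3 = 10081/213
q_2 = 70 ≤ 180 < 213 = q_3, so the answer is 3313/70.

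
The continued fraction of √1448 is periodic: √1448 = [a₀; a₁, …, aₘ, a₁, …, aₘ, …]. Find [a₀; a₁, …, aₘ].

[38; 19, 76]

a₀ = ⌊√1448⌋ = 38.
With m₀=0, d₀=1 and mₖ₊₁ = dₖaₖ − mₖ, dₖ₊₁ = (n − mₖ₊₁²)/dₖ, aₖ₊₁ = ⌊(a₀+mₖ₊₁)/dₖ₊₁⌋:
  k=1: m=38, d=4, a=19
  k=2: m=38, d=1, a=76
d=1 and a=2a₀=76 at k=2, so the next step gives (m, d) = (38, 4) again — its k=1 value — and the period has length 2.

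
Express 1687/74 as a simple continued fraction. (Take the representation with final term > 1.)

[22; 1, 3, 1, 14]

1687 = 22*74 + 59
74 = 1*59 + 15
59 = 3*15 + 14
15 = 1*14 + 1
14 = 14*1 + 0  (stop)
So 1687/74 = [22; 1, 3, 1, 14].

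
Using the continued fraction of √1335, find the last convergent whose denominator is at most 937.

√1335 = [36; 1, 1, 6, 7, 6, 1, 1, 72, …] (period length 8).
Convergents:
  p_0/q_0 = 36/1
  p_1/q_1 = 37/1
  p_2/q_2 = 73/2
  p_3/q_3 = 475/13
  p_4/q_4 = 3398/93
  p_5/q_5 = 20863/571
  p_6/q_6 = 24261/664
  p_7/q_7 = 45124/1235
q_6 = 664 ≤ 937 < 1235 = q_7, so the answer is 24261/664.

24261/664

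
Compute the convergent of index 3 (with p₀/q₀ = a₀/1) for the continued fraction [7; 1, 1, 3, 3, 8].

Using pₖ = aₖpₖ₋₁ + pₖ₋₂, qₖ = aₖqₖ₋₁ + qₖ₋₂ (with p₋₁=1, p₋₂=0, q₋₁=0, q₋₂=1):
  k=0: a=7, p=7, q=1
  k=1: a=1, p=8, q=1
  k=2: a=1, p=15, q=2
  k=3: a=3, p=53, q=7

53/7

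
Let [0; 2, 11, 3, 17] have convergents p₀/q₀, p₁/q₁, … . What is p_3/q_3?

Using pₖ = aₖpₖ₋₁ + pₖ₋₂, qₖ = aₖqₖ₋₁ + qₖ₋₂ (with p₋₁=1, p₋₂=0, q₋₁=0, q₋₂=1):
  k=0: a=0, p=0, q=1
  k=1: a=2, p=1, q=2
  k=2: a=11, p=11, q=23
  k=3: a=3, p=34, q=71

34/71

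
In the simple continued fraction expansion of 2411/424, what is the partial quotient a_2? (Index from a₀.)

2

2411 = 5·424 + 291   →  a_0 = 5
424 = 1·291 + 133   →  a_1 = 1
291 = 2·133 + 25   →  a_2 = 2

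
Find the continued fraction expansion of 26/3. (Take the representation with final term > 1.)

[8; 1, 2]

26 = 8·3 + 2
3 = 1·2 + 1
2 = 2·1 + 0  (stop)
So 26/3 = [8; 1, 2].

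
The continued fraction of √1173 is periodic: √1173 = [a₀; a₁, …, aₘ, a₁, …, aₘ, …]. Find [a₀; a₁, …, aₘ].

a₀ = ⌊√1173⌋ = 34.
With m₀=0, d₀=1 and mₖ₊₁ = dₖaₖ − mₖ, dₖ₊₁ = (n − mₖ₊₁²)/dₖ, aₖ₊₁ = ⌊(a₀+mₖ₊₁)/dₖ₊₁⌋:
  k=1: m=34, d=17, a=4
  k=2: m=34, d=1, a=68
d=1 and a=2a₀=68 at k=2, so the next step gives (m, d) = (34, 17) again — its k=1 value — and the period has length 2.

[34; 4, 68]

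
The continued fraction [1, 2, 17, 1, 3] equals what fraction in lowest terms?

Using pₖ = aₖpₖ₋₁ + pₖ₋₂ and qₖ = aₖqₖ₋₁ + qₖ₋₂:
  k=0: a=1, p=1, q=1
  k=1: a=2, p=3, q=2
  k=2: a=17, p=52, q=35
  k=3: a=1, p=55, q=37
  k=4: a=3, p=217, q=146

217/146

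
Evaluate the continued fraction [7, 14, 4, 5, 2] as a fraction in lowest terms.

4631/655

Fold from the inside: start with 2/1.
  5 + 1/2 = 11/2
  4 + 2/11 = 46/11
  14 + 11/46 = 655/46
  7 + 46/655 = 4631/655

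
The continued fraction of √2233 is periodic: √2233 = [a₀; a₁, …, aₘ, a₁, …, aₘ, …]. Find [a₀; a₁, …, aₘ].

a₀ = ⌊√2233⌋ = 47.
With m₀=0, d₀=1 and mₖ₊₁ = dₖaₖ − mₖ, dₖ₊₁ = (n − mₖ₊₁²)/dₖ, aₖ₊₁ = ⌊(a₀+mₖ₊₁)/dₖ₊₁⌋:
  k=1: m=47, d=24, a=3
  k=2: m=25, d=67, a=1
  k=3: m=42, d=7, a=12
  k=4: m=42, d=67, a=1
  k=5: m=25, d=24, a=3
  k=6: m=47, d=1, a=94
d=1 and a=2a₀=94 at k=6, so the next step gives (m, d) = (47, 24) again — its k=1 value — and the period has length 6.

[47; 3, 1, 12, 1, 3, 94]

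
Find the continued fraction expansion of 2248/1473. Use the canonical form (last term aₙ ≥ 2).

2248 = 1*1473 + 775
1473 = 1*775 + 698
775 = 1*698 + 77
698 = 9*77 + 5
77 = 15*5 + 2
5 = 2*2 + 1
2 = 2*1 + 0  (stop)
So 2248/1473 = [1; 1, 1, 9, 15, 2, 2].

[1; 1, 1, 9, 15, 2, 2]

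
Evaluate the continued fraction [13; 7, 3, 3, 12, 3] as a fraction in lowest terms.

Fold from the inside: start with 3/1.
  12 + 1/3 = 37/3
  3 + 3/37 = 114/37
  3 + 37/114 = 379/114
  7 + 114/379 = 2767/379
  13 + 379/2767 = 36350/2767

36350/2767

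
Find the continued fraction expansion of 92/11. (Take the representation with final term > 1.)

92 = 8×11 + 4
11 = 2×4 + 3
4 = 1×3 + 1
3 = 3×1 + 0  (stop)
So 92/11 = [8; 2, 1, 3].

[8; 2, 1, 3]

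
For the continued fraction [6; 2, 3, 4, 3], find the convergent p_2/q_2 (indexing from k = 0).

45/7

Using pₖ = aₖpₖ₋₁ + pₖ₋₂, qₖ = aₖqₖ₋₁ + qₖ₋₂ (with p₋₁=1, p₋₂=0, q₋₁=0, q₋₂=1):
  k=0: a=6, p=6, q=1
  k=1: a=2, p=13, q=2
  k=2: a=3, p=45, q=7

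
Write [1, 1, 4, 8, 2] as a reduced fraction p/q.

157/87

Using pₖ = aₖpₖ₋₁ + pₖ₋₂ and qₖ = aₖqₖ₋₁ + qₖ₋₂:
  k=0: a=1, p=1, q=1
  k=1: a=1, p=2, q=1
  k=2: a=4, p=9, q=5
  k=3: a=8, p=74, q=41
  k=4: a=2, p=157, q=87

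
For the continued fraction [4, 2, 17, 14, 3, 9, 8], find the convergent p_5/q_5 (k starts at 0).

Using pₖ = aₖpₖ₋₁ + pₖ₋₂, qₖ = aₖqₖ₋₁ + qₖ₋₂ (with p₋₁=1, p₋₂=0, q₋₁=0, q₋₂=1):
  k=0: a=4, p=4, q=1
  k=1: a=2, p=9, q=2
  k=2: a=17, p=157, q=35
  k=3: a=14, p=2207, q=492
  k=4: a=3, p=6778, q=1511
  k=5: a=9, p=63209, q=14091

63209/14091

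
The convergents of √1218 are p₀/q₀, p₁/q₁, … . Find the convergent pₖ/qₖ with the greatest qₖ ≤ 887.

24395/699

√1218 = [34; 1, 8, 1, 68, …] (period length 4).
Convergents:
  p_0/q_0 = 34/1
  p_1/q_1 = 35/1
  p_2/q_2 = 314/9
  p_3/q_3 = 349/10
  p_4/q_4 = 24046/689
  p_5/q_5 = 24395/699
  p_6/q_6 = 219206/6281
q_5 = 699 ≤ 887 < 6281 = q_6, so the answer is 24395/699.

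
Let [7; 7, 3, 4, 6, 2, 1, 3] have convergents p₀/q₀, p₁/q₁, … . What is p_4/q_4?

4225/592

Using pₖ = aₖpₖ₋₁ + pₖ₋₂, qₖ = aₖqₖ₋₁ + qₖ₋₂ (with p₋₁=1, p₋₂=0, q₋₁=0, q₋₂=1):
  k=0: a=7, p=7, q=1
  k=1: a=7, p=50, q=7
  k=2: a=3, p=157, q=22
  k=3: a=4, p=678, q=95
  k=4: a=6, p=4225, q=592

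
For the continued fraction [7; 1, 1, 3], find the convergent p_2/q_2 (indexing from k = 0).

Using pₖ = aₖpₖ₋₁ + pₖ₋₂, qₖ = aₖqₖ₋₁ + qₖ₋₂ (with p₋₁=1, p₋₂=0, q₋₁=0, q₋₂=1):
  k=0: a=7, p=7, q=1
  k=1: a=1, p=8, q=1
  k=2: a=1, p=15, q=2

15/2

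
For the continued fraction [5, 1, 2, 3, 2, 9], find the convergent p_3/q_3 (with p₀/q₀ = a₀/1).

Using pₖ = aₖpₖ₋₁ + pₖ₋₂, qₖ = aₖqₖ₋₁ + qₖ₋₂ (with p₋₁=1, p₋₂=0, q₋₁=0, q₋₂=1):
  k=0: a=5, p=5, q=1
  k=1: a=1, p=6, q=1
  k=2: a=2, p=17, q=3
  k=3: a=3, p=57, q=10

57/10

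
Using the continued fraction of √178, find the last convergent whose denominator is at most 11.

40/3

√178 = [13; 2, 1, 12, 1, 2, 26, …] (period length 6).
Convergents:
  p_0/q_0 = 13/1
  p_1/q_1 = 27/2
  p_2/q_2 = 40/3
  p_3/q_3 = 507/38
q_2 = 3 ≤ 11 < 38 = q_3, so the answer is 40/3.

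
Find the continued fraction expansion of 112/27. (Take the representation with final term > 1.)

112 = 4*27 + 4
27 = 6*4 + 3
4 = 1*3 + 1
3 = 3*1 + 0  (stop)
So 112/27 = [4; 6, 1, 3].

[4; 6, 1, 3]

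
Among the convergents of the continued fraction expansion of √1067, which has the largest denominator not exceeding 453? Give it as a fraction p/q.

√1067 = [32; 1, 1, 1, 64, …] (period length 4).
Convergents:
  p_0/q_0 = 32/1
  p_1/q_1 = 33/1
  p_2/q_2 = 65/2
  p_3/q_3 = 98/3
  p_4/q_4 = 6337/194
  p_5/q_5 = 6435/197
  p_6/q_6 = 12772/391
  p_7/q_7 = 19207/588
q_6 = 391 ≤ 453 < 588 = q_7, so the answer is 12772/391.

12772/391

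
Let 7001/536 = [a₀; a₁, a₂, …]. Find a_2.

7001 = 13·536 + 33   →  a_0 = 13
536 = 16·33 + 8   →  a_1 = 16
33 = 4·8 + 1   →  a_2 = 4

4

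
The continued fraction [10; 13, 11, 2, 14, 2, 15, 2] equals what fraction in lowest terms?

Fold from the inside: start with 2/1.
  15 + 1/2 = 31/2
  2 + 2/31 = 64/31
  14 + 31/64 = 927/64
  2 + 64/927 = 1918/927
  11 + 927/1918 = 22025/1918
  13 + 1918/22025 = 288243/22025
  10 + 22025/288243 = 2904455/288243

2904455/288243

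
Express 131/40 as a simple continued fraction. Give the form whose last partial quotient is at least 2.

131 = 3*40 + 11
40 = 3*11 + 7
11 = 1*7 + 4
7 = 1*4 + 3
4 = 1*3 + 1
3 = 3*1 + 0  (stop)
So 131/40 = [3; 3, 1, 1, 1, 3].

[3; 3, 1, 1, 1, 3]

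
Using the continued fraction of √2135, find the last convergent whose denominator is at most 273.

7624/165

√2135 = [46; 4, 1, 5, 1, 4, 92, …] (period length 6).
Convergents:
  p_0/q_0 = 46/1
  p_1/q_1 = 185/4
  p_2/q_2 = 231/5
  p_3/q_3 = 1340/29
  p_4/q_4 = 1571/34
  p_5/q_5 = 7624/165
  p_6/q_6 = 702979/15214
q_5 = 165 ≤ 273 < 15214 = q_6, so the answer is 7624/165.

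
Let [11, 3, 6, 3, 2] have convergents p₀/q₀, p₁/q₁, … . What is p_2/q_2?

Using pₖ = aₖpₖ₋₁ + pₖ₋₂, qₖ = aₖqₖ₋₁ + qₖ₋₂ (with p₋₁=1, p₋₂=0, q₋₁=0, q₋₂=1):
  k=0: a=11, p=11, q=1
  k=1: a=3, p=34, q=3
  k=2: a=6, p=215, q=19

215/19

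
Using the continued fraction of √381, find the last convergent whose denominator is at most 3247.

40112/2055

√381 = [19; 1, 1, 12, 1, 1, 38, …] (period length 6).
Convergents:
  p_0/q_0 = 19/1
  p_1/q_1 = 20/1
  p_2/q_2 = 39/2
  p_3/q_3 = 488/25
  p_4/q_4 = 527/27
  p_5/q_5 = 1015/52
  p_6/q_6 = 39097/2003
  p_7/q_7 = 40112/2055
  p_8/q_8 = 79209/4058
q_7 = 2055 ≤ 3247 < 4058 = q_8, so the answer is 40112/2055.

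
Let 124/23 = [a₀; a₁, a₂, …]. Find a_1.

2

124 = 5·23 + 9   →  a_0 = 5
23 = 2·9 + 5   →  a_1 = 2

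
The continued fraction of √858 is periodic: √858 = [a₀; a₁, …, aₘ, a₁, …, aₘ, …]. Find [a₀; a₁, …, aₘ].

a₀ = ⌊√858⌋ = 29.
With m₀=0, d₀=1 and mₖ₊₁ = dₖaₖ − mₖ, dₖ₊₁ = (n − mₖ₊₁²)/dₖ, aₖ₊₁ = ⌊(a₀+mₖ₊₁)/dₖ₊₁⌋:
  k=1: m=29, d=17, a=3
  k=2: m=22, d=22, a=2
  k=3: m=22, d=17, a=3
  k=4: m=29, d=1, a=58
d=1 and a=2a₀=58 at k=4, so the next step gives (m, d) = (29, 17) again — its k=1 value — and the period has length 4.

[29; 3, 2, 3, 58]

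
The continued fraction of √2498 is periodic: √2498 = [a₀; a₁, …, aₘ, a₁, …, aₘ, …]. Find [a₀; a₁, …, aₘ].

a₀ = ⌊√2498⌋ = 49.
With m₀=0, d₀=1 and mₖ₊₁ = dₖaₖ − mₖ, dₖ₊₁ = (n − mₖ₊₁²)/dₖ, aₖ₊₁ = ⌊(a₀+mₖ₊₁)/dₖ₊₁⌋:
  k=1: m=49, d=97, a=1
  k=2: m=48, d=2, a=48
  k=3: m=48, d=97, a=1
  k=4: m=49, d=1, a=98
d=1 and a=2a₀=98 at k=4, so the next step gives (m, d) = (49, 97) again — its k=1 value — and the period has length 4.

[49; 1, 48, 1, 98]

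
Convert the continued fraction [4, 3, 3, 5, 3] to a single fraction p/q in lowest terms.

Using pₖ = aₖpₖ₋₁ + pₖ₋₂ and qₖ = aₖqₖ₋₁ + qₖ₋₂:
  k=0: a=4, p=4, q=1
  k=1: a=3, p=13, q=3
  k=2: a=3, p=43, q=10
  k=3: a=5, p=228, q=53
  k=4: a=3, p=727, q=169

727/169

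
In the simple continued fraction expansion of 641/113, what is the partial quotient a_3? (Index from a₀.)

641 = 5·113 + 76   →  a_0 = 5
113 = 1·76 + 37   →  a_1 = 1
76 = 2·37 + 2   →  a_2 = 2
37 = 18·2 + 1   →  a_3 = 18

18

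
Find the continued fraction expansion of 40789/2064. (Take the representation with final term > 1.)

[19; 1, 3, 4, 1, 10, 9]

40789 = 19*2064 + 1573
2064 = 1*1573 + 491
1573 = 3*491 + 100
491 = 4*100 + 91
100 = 1*91 + 9
91 = 10*9 + 1
9 = 9*1 + 0  (stop)
So 40789/2064 = [19; 1, 3, 4, 1, 10, 9].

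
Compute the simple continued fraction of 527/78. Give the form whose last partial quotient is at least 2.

[6; 1, 3, 9, 2]

527 = 6×78 + 59
78 = 1×59 + 19
59 = 3×19 + 2
19 = 9×2 + 1
2 = 2×1 + 0  (stop)
So 527/78 = [6; 1, 3, 9, 2].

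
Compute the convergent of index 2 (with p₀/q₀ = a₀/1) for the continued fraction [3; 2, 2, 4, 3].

17/5

Using pₖ = aₖpₖ₋₁ + pₖ₋₂, qₖ = aₖqₖ₋₁ + qₖ₋₂ (with p₋₁=1, p₋₂=0, q₋₁=0, q₋₂=1):
  k=0: a=3, p=3, q=1
  k=1: a=2, p=7, q=2
  k=2: a=2, p=17, q=5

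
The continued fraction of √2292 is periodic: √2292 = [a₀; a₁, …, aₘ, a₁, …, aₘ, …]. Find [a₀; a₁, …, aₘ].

[47; 1, 6, 1, 94]

a₀ = ⌊√2292⌋ = 47.
With m₀=0, d₀=1 and mₖ₊₁ = dₖaₖ − mₖ, dₖ₊₁ = (n − mₖ₊₁²)/dₖ, aₖ₊₁ = ⌊(a₀+mₖ₊₁)/dₖ₊₁⌋:
  k=1: m=47, d=83, a=1
  k=2: m=36, d=12, a=6
  k=3: m=36, d=83, a=1
  k=4: m=47, d=1, a=94
d=1 and a=2a₀=94 at k=4, so the next step gives (m, d) = (47, 83) again — its k=1 value — and the period has length 4.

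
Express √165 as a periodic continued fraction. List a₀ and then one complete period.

a₀ = ⌊√165⌋ = 12.
With m₀=0, d₀=1 and mₖ₊₁ = dₖaₖ − mₖ, dₖ₊₁ = (n − mₖ₊₁²)/dₖ, aₖ₊₁ = ⌊(a₀+mₖ₊₁)/dₖ₊₁⌋:
  k=1: m=12, d=21, a=1
  k=2: m=9, d=4, a=5
  k=3: m=11, d=11, a=2
  k=4: m=11, d=4, a=5
  k=5: m=9, d=21, a=1
  k=6: m=12, d=1, a=24
d=1 and a=2a₀=24 at k=6, so the next step gives (m, d) = (12, 21) again — its k=1 value — and the period has length 6.

[12; 1, 5, 2, 5, 1, 24]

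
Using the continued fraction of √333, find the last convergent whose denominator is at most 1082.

10657/584

√333 = [18; 4, 36, …] (period length 2).
Convergents:
  p_0/q_0 = 18/1
  p_1/q_1 = 73/4
  p_2/q_2 = 2646/145
  p_3/q_3 = 10657/584
  p_4/q_4 = 386298/21169
q_3 = 584 ≤ 1082 < 21169 = q_4, so the answer is 10657/584.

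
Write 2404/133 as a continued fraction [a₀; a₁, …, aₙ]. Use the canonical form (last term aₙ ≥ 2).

2404 = 18*133 + 10
133 = 13*10 + 3
10 = 3*3 + 1
3 = 3*1 + 0  (stop)
So 2404/133 = [18; 13, 3, 3].

[18; 13, 3, 3]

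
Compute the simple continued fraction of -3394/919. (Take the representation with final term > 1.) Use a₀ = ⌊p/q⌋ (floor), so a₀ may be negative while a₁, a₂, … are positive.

-3394 = -4·919 + 282
919 = 3·282 + 73
282 = 3·73 + 63
73 = 1·63 + 10
63 = 6·10 + 3
10 = 3·3 + 1
3 = 3·1 + 0  (stop)
So -3394/919 = [-4; 3, 3, 1, 6, 3, 3].

[-4; 3, 3, 1, 6, 3, 3]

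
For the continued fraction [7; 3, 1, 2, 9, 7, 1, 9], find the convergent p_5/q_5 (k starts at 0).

5323/732

Using pₖ = aₖpₖ₋₁ + pₖ₋₂, qₖ = aₖqₖ₋₁ + qₖ₋₂ (with p₋₁=1, p₋₂=0, q₋₁=0, q₋₂=1):
  k=0: a=7, p=7, q=1
  k=1: a=3, p=22, q=3
  k=2: a=1, p=29, q=4
  k=3: a=2, p=80, q=11
  k=4: a=9, p=749, q=103
  k=5: a=7, p=5323, q=732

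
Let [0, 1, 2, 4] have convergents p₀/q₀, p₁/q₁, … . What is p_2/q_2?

Using pₖ = aₖpₖ₋₁ + pₖ₋₂, qₖ = aₖqₖ₋₁ + qₖ₋₂ (with p₋₁=1, p₋₂=0, q₋₁=0, q₋₂=1):
  k=0: a=0, p=0, q=1
  k=1: a=1, p=1, q=1
  k=2: a=2, p=2, q=3

2/3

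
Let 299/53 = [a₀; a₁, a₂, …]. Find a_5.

1

299 = 5·53 + 34   →  a_0 = 5
53 = 1·34 + 19   →  a_1 = 1
34 = 1·19 + 15   →  a_2 = 1
19 = 1·15 + 4   →  a_3 = 1
15 = 3·4 + 3   →  a_4 = 3
4 = 1·3 + 1   →  a_5 = 1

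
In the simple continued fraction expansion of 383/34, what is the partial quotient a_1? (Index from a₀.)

3

383 = 11·34 + 9   →  a_0 = 11
34 = 3·9 + 7   →  a_1 = 3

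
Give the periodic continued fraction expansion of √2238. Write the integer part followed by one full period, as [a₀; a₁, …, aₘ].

a₀ = ⌊√2238⌋ = 47.
With m₀=0, d₀=1 and mₖ₊₁ = dₖaₖ − mₖ, dₖ₊₁ = (n − mₖ₊₁²)/dₖ, aₖ₊₁ = ⌊(a₀+mₖ₊₁)/dₖ₊₁⌋:
  k=1: m=47, d=29, a=3
  k=2: m=40, d=22, a=3
  k=3: m=26, d=71, a=1
  k=4: m=45, d=3, a=30
  k=5: m=45, d=71, a=1
  k=6: m=26, d=22, a=3
  k=7: m=40, d=29, a=3
  k=8: m=47, d=1, a=94
d=1 and a=2a₀=94 at k=8, so the next step gives (m, d) = (47, 29) again — its k=1 value — and the period has length 8.

[47; 3, 3, 1, 30, 1, 3, 3, 94]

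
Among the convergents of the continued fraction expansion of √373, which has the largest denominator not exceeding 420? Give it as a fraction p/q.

√373 = [19; 3, 5, 5, 3, 38, …] (period length 5).
Convergents:
  p_0/q_0 = 19/1
  p_1/q_1 = 58/3
  p_2/q_2 = 309/16
  p_3/q_3 = 1603/83
  p_4/q_4 = 5118/265
  p_5/q_5 = 196087/10153
q_4 = 265 ≤ 420 < 10153 = q_5, so the answer is 5118/265.

5118/265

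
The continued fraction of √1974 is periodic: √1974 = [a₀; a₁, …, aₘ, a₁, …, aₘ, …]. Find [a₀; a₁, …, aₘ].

a₀ = ⌊√1974⌋ = 44.

[44; 2, 3, 17, 2, 17, 3, 2, 88]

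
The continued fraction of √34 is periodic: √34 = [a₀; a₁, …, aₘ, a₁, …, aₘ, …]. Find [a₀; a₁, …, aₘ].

[5; 1, 4, 1, 10]

a₀ = ⌊√34⌋ = 5.
With m₀=0, d₀=1 and mₖ₊₁ = dₖaₖ − mₖ, dₖ₊₁ = (n − mₖ₊₁²)/dₖ, aₖ₊₁ = ⌊(a₀+mₖ₊₁)/dₖ₊₁⌋:
  k=1: m=5, d=9, a=1
  k=2: m=4, d=2, a=4
  k=3: m=4, d=9, a=1
  k=4: m=5, d=1, a=10
d=1 and a=2a₀=10 at k=4, so the next step gives (m, d) = (5, 9) again — its k=1 value — and the period has length 4.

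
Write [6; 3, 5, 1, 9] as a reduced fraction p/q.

Fold from the inside: start with 9/1.
  1 + 1/9 = 10/9
  5 + 9/10 = 59/10
  3 + 10/59 = 187/59
  6 + 59/187 = 1181/187

1181/187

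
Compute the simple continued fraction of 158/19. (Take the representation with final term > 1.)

[8; 3, 6]

158 = 8·19 + 6
19 = 3·6 + 1
6 = 6·1 + 0  (stop)
So 158/19 = [8; 3, 6].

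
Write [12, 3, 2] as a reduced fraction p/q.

Fold from the inside: start with 2/1.
  3 + 1/2 = 7/2
  12 + 2/7 = 86/7

86/7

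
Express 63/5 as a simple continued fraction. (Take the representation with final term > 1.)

63 = 12×5 + 3
5 = 1×3 + 2
3 = 1×2 + 1
2 = 2×1 + 0  (stop)
So 63/5 = [12; 1, 1, 2].

[12; 1, 1, 2]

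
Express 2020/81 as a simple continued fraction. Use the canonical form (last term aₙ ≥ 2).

2020 = 24×81 + 76
81 = 1×76 + 5
76 = 15×5 + 1
5 = 5×1 + 0  (stop)
So 2020/81 = [24; 1, 15, 5].

[24; 1, 15, 5]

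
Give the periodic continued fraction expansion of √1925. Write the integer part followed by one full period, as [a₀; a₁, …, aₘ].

[43; 1, 6, 1, 86]

a₀ = ⌊√1925⌋ = 43.
With m₀=0, d₀=1 and mₖ₊₁ = dₖaₖ − mₖ, dₖ₊₁ = (n − mₖ₊₁²)/dₖ, aₖ₊₁ = ⌊(a₀+mₖ₊₁)/dₖ₊₁⌋:
  k=1: m=43, d=76, a=1
  k=2: m=33, d=11, a=6
  k=3: m=33, d=76, a=1
  k=4: m=43, d=1, a=86
d=1 and a=2a₀=86 at k=4, so the next step gives (m, d) = (43, 76) again — its k=1 value — and the period has length 4.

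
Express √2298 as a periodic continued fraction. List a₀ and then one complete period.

[47; 1, 14, 1, 94]

a₀ = ⌊√2298⌋ = 47.
With m₀=0, d₀=1 and mₖ₊₁ = dₖaₖ − mₖ, dₖ₊₁ = (n − mₖ₊₁²)/dₖ, aₖ₊₁ = ⌊(a₀+mₖ₊₁)/dₖ₊₁⌋:
  k=1: m=47, d=89, a=1
  k=2: m=42, d=6, a=14
  k=3: m=42, d=89, a=1
  k=4: m=47, d=1, a=94
d=1 and a=2a₀=94 at k=4, so the next step gives (m, d) = (47, 89) again — its k=1 value — and the period has length 4.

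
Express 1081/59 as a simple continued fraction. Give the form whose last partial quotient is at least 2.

1081 = 18×59 + 19
59 = 3×19 + 2
19 = 9×2 + 1
2 = 2×1 + 0  (stop)
So 1081/59 = [18; 3, 9, 2].

[18; 3, 9, 2]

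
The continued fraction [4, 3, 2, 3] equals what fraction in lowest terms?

Fold from the inside: start with 3/1.
  2 + 1/3 = 7/3
  3 + 3/7 = 24/7
  4 + 7/24 = 103/24

103/24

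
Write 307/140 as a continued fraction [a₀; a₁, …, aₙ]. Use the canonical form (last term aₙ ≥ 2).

307 = 2×140 + 27
140 = 5×27 + 5
27 = 5×5 + 2
5 = 2×2 + 1
2 = 2×1 + 0  (stop)
So 307/140 = [2; 5, 5, 2, 2].

[2; 5, 5, 2, 2]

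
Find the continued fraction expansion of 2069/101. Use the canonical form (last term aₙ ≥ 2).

2069 = 20*101 + 49
101 = 2*49 + 3
49 = 16*3 + 1
3 = 3*1 + 0  (stop)
So 2069/101 = [20; 2, 16, 3].

[20; 2, 16, 3]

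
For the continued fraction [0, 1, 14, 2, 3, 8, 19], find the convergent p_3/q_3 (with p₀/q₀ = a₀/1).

Using pₖ = aₖpₖ₋₁ + pₖ₋₂, qₖ = aₖqₖ₋₁ + qₖ₋₂ (with p₋₁=1, p₋₂=0, q₋₁=0, q₋₂=1):
  k=0: a=0, p=0, q=1
  k=1: a=1, p=1, q=1
  k=2: a=14, p=14, q=15
  k=3: a=2, p=29, q=31

29/31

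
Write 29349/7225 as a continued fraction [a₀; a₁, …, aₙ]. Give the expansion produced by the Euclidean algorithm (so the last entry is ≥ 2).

29349 = 4×7225 + 449
7225 = 16×449 + 41
449 = 10×41 + 39
41 = 1×39 + 2
39 = 19×2 + 1
2 = 2×1 + 0  (stop)
So 29349/7225 = [4; 16, 10, 1, 19, 2].

[4; 16, 10, 1, 19, 2]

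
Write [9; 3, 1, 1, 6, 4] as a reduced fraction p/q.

Fold from the inside: start with 4/1.
  6 + 1/4 = 25/4
  1 + 4/25 = 29/25
  1 + 25/29 = 54/29
  3 + 29/54 = 191/54
  9 + 54/191 = 1773/191

1773/191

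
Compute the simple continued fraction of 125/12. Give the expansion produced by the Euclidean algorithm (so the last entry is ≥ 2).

125 = 10*12 + 5
12 = 2*5 + 2
5 = 2*2 + 1
2 = 2*1 + 0  (stop)
So 125/12 = [10; 2, 2, 2].

[10; 2, 2, 2]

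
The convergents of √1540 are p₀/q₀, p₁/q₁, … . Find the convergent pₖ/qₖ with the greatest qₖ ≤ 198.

√1540 = [39; 4, 8, 2, 8, 4, 78, …] (period length 6).
Convergents:
  p_0/q_0 = 39/1
  p_1/q_1 = 157/4
  p_2/q_2 = 1295/33
  p_3/q_3 = 2747/70
  p_4/q_4 = 23271/593
q_3 = 70 ≤ 198 < 593 = q_4, so the answer is 2747/70.

2747/70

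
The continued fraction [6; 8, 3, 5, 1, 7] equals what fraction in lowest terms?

7583/1239

Fold from the inside: start with 7/1.
  1 + 1/7 = 8/7
  5 + 7/8 = 47/8
  3 + 8/47 = 149/47
  8 + 47/149 = 1239/149
  6 + 149/1239 = 7583/1239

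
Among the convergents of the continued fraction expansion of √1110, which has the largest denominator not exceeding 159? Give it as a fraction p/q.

1999/60

√1110 = [33; 3, 6, 3, 66, …] (period length 4).
Convergents:
  p_0/q_0 = 33/1
  p_1/q_1 = 100/3
  p_2/q_2 = 633/19
  p_3/q_3 = 1999/60
  p_4/q_4 = 132567/3979
q_3 = 60 ≤ 159 < 3979 = q_4, so the answer is 1999/60.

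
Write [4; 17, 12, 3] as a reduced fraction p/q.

2565/632

Using pₖ = aₖpₖ₋₁ + pₖ₋₂ and qₖ = aₖqₖ₋₁ + qₖ₋₂:
  k=0: a=4, p=4, q=1
  k=1: a=17, p=69, q=17
  k=2: a=12, p=832, q=205
  k=3: a=3, p=2565, q=632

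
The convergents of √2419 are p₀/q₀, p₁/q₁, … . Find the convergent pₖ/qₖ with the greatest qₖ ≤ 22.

541/11

√2419 = [49; 5, 2, 5, 98, …] (period length 4).
Convergents:
  p_0/q_0 = 49/1
  p_1/q_1 = 246/5
  p_2/q_2 = 541/11
  p_3/q_3 = 2951/60
q_2 = 11 ≤ 22 < 60 = q_3, so the answer is 541/11.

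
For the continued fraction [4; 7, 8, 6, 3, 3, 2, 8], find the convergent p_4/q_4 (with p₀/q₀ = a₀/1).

Using pₖ = aₖpₖ₋₁ + pₖ₋₂, qₖ = aₖqₖ₋₁ + qₖ₋₂ (with p₋₁=1, p₋₂=0, q₋₁=0, q₋₂=1):
  k=0: a=4, p=4, q=1
  k=1: a=7, p=29, q=7
  k=2: a=8, p=236, q=57
  k=3: a=6, p=1445, q=349
  k=4: a=3, p=4571, q=1104

4571/1104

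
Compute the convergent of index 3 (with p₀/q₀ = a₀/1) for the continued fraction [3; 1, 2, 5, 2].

Using pₖ = aₖpₖ₋₁ + pₖ₋₂, qₖ = aₖqₖ₋₁ + qₖ₋₂ (with p₋₁=1, p₋₂=0, q₋₁=0, q₋₂=1):
  k=0: a=3, p=3, q=1
  k=1: a=1, p=4, q=1
  k=2: a=2, p=11, q=3
  k=3: a=5, p=59, q=16

59/16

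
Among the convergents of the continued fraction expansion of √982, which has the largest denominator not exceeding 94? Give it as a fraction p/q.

√982 = [31; 2, 1, 30, 1, 2, 62, …] (period length 6).
Convergents:
  p_0/q_0 = 31/1
  p_1/q_1 = 63/2
  p_2/q_2 = 94/3
  p_3/q_3 = 2883/92
  p_4/q_4 = 2977/95
q_3 = 92 ≤ 94 < 95 = q_4, so the answer is 2883/92.

2883/92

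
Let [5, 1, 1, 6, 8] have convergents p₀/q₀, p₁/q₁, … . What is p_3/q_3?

Using pₖ = aₖpₖ₋₁ + pₖ₋₂, qₖ = aₖqₖ₋₁ + qₖ₋₂ (with p₋₁=1, p₋₂=0, q₋₁=0, q₋₂=1):
  k=0: a=5, p=5, q=1
  k=1: a=1, p=6, q=1
  k=2: a=1, p=11, q=2
  k=3: a=6, p=72, q=13

72/13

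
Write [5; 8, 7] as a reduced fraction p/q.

292/57

Fold from the inside: start with 7/1.
  8 + 1/7 = 57/7
  5 + 7/57 = 292/57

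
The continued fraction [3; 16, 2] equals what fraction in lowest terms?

Using pₖ = aₖpₖ₋₁ + pₖ₋₂ and qₖ = aₖqₖ₋₁ + qₖ₋₂:
  k=0: a=3, p=3, q=1
  k=1: a=16, p=49, q=16
  k=2: a=2, p=101, q=33

101/33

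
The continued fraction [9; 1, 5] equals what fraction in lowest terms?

Using pₖ = aₖpₖ₋₁ + pₖ₋₂ and qₖ = aₖqₖ₋₁ + qₖ₋₂:
  k=0: a=9, p=9, q=1
  k=1: a=1, p=10, q=1
  k=2: a=5, p=59, q=6

59/6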